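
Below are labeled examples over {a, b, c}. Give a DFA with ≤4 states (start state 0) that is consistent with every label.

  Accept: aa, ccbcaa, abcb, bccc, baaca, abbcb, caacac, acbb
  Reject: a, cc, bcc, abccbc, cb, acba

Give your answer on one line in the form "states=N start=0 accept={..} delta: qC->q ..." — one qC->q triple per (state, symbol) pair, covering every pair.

Grow the machine one transition at a time. Run the examples from 0; the earliest place one falls off (shortest prefix, ties alphabetical) gets sent to the lowest-numbered state that keeps every Accept/Reject pair distinguishable — a pair clashes when both reach the same state with identical unread suffix — and to a fresh state only if none does.
a: 0a undefined. 0a->0: no, aa/a meet in 0. Open state 1: 0a->1.
b: 0b undefined. 0b->0: ok.
c: 0c undefined. 0c->0: no, bccc/cc meet in 0. 0c->1: ok.
aa: 1a undefined. 1a->0: ok.
ab: 1b undefined. 1b->0: no, aa/cb meet in 0. 1b->1: ok.
ac: 1c undefined. 1c->0: no, aa/cc meet in 0. 1c->1: no, aa/acba meet in 0. Open state 2: 1c->2.
acb: 2b undefined. 2b->0: no, ccbcaa/a meet in 1. 2b->1: no, aa/acba meet in 0. 2b->2: no, abcb/cc meet in 2. Open state 3: 2b->3.
abcc: 2c undefined. 2c->0: ok.
acba: 3a undefined. 3a->0: no, aa/acba meet in 0. 3a->1: ok.
acbb: 3b undefined. 3b->0: ok.
ccbc: 3c undefined. 3c->0: ok.
caaca: 2a undefined. 2a->0: no, caacac/a meet in 1. 2a->1: no, caacac/cc meet in 2. 2a->2: ok.
All examples now run through 4 states with every (state, symbol) defined. Accept strings end in {0,3}, Reject strings end in {1,2}; accept={0,3}.

states=4 start=0 accept={0,3} delta: 0a->1 0b->0 0c->1 1a->0 1b->1 1c->2 2a->2 2b->3 2c->0 3a->1 3b->0 3c->0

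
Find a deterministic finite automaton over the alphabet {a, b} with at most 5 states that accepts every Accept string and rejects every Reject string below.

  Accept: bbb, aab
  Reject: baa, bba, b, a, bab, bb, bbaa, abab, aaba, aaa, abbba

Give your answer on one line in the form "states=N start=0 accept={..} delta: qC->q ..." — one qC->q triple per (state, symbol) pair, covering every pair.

State merging on the prefix tree: take the shortest (then alphabetical) example prefix whose next move is undefined and point that move at state 0, else 1, else 2, ...; a target is out if some Accept/Reject pair would then sit in one state with the same input left (inseparable). If every existing state is out, open a new one.
a: 0a undefined. 0a->0: no, aab/b meet in 0 with "b" left. Open state 1: 0a->1.
b: 0b undefined. 0b->0: no, bbb/b meet in 0. 0b->1: no, aab/bab meet in 1 with "ab" left. Open state 2: 0b->2.
aa: 1a undefined. 1a->0: no, aab/b meet in 2. 1a->1: ok.
ab: 1b undefined. 1b->0: no, aab/abab meet in 0. 1b->1: no, aab/a meet in 1. 1b->2: no, aab/b meet in 2. Open state 3: 1b->3.
ba: 2a undefined. 2a->0: ok.
bb: 2b undefined. 2b->0: no, bbb/b meet in 2. 2b->1: ok.
aba: 3a undefined. 3a->0: ok.
abb: 3b undefined. 3b->0: ok.
All examples now run through 4 states with every (state, symbol) defined. Accept strings end in {3}, Reject strings end in {0,1,2}; accept={3}.

states=4 start=0 accept={3} delta: 0a->1 0b->2 1a->1 1b->3 2a->0 2b->1 3a->0 3b->0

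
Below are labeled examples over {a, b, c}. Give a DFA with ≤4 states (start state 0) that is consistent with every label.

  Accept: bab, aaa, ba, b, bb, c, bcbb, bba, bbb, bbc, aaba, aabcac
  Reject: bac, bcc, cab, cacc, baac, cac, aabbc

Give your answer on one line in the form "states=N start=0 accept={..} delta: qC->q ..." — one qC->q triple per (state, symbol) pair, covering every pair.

Grow the machine one transition at a time. Run the examples from 0; the earliest place one falls off (shortest prefix, ties alphabetical) gets sent to the lowest-numbered state that keeps every Accept/Reject pair distinguishable — a pair clashes when both reach the same state with identical unread suffix — and to a fresh state only if none does.
a: 0a undefined. 0a->0: no, bbc/aabbc meet in 0 with "bbc" left. Open state 1: 0a->1.
b: 0b undefined. 0b->0: ok.
c: 0c undefined. 0c->0: no, bab/cab meet in 1 with "b" left. 0c->1: ok.
aa: 1a undefined. 1a->0: no, aaa/baac meet in 1. 1a->1: no, bab/cab meet in 1 with "b" left. Open state 2: 1a->2.
aaa: 2a undefined. 2a->0: ok.
aab: 2b undefined. 2b->0: no, aaa/cab meet in 0. 2b->1: no, ba/cab meet in 1. 2b->2: ok.
bab: 1b undefined. 1b->0: ok.
bac: 1c undefined. 1c->0: no, bab/bac meet in 0. 1c->1: no, ba/bac meet in 1. 1c->2: ok.
cac: 2c undefined. 2c->0: no, bab/baac meet in 0. 2c->1: no, ba/baac meet in 1. 2c->2: ok.
All examples now run through 3 states with every (state, symbol) defined. Accept strings end in {0,1}, Reject strings end in {2}; accept={0,1}.

states=3 start=0 accept={0,1} delta: 0a->1 0b->0 0c->1 1a->2 1b->0 1c->2 2a->0 2b->2 2c->2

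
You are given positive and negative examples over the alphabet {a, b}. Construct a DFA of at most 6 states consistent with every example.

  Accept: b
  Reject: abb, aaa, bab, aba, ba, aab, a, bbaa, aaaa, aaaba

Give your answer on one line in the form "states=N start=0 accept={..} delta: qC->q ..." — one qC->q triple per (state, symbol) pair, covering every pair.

states=2 start=0 accept={0} delta: 0a->1 0b->0 1a->1 1b->1

Grow the machine one transition at a time. Run the examples from 0; the earliest place one falls off (shortest prefix, ties alphabetical) gets sent to the lowest-numbered state that keeps every Accept/Reject pair distinguishable — a pair clashes when both reach the same state with identical unread suffix — and to a fresh state only if none does.
a: 0a undefined. 0a->0: no, b/aab meet in 0 with "b" left. Open state 1: 0a->1.
b: 0b undefined. 0b->0: ok.
aa: 1a undefined. 1a->0: no, b/aab meet in 0. 1a->1: ok.
ab: 1b undefined. 1b->0: no, b/abb meet in 0. 1b->1: ok.
All examples now run through 2 states with every (state, symbol) defined. Accept strings end in {0}, Reject strings end in {1}; accept={0}.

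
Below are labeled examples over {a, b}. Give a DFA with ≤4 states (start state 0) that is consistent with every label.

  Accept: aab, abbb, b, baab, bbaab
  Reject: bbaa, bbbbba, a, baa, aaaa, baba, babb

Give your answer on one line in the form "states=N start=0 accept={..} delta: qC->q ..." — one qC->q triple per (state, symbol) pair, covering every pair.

Grow the machine one transition at a time. Run the examples from 0; the earliest place one falls off (shortest prefix, ties alphabetical) gets sent to the lowest-numbered state that keeps every Accept/Reject pair distinguishable — a pair clashes when both reach the same state with identical unread suffix — and to a fresh state only if none does.
a: 0a undefined. 0a->0: ok.
b: 0b undefined. 0b->0: no, aab/bbaa meet in 0. Open state 1: 0b->1.
ba: 1a undefined. 1a->0: ok.
bb: 1b undefined. 1b->0: ok.
All examples now run through 2 states with every (state, symbol) defined. Accept strings end in {1}, Reject strings end in {0}; accept={1}.

states=2 start=0 accept={1} delta: 0a->0 0b->1 1a->0 1b->0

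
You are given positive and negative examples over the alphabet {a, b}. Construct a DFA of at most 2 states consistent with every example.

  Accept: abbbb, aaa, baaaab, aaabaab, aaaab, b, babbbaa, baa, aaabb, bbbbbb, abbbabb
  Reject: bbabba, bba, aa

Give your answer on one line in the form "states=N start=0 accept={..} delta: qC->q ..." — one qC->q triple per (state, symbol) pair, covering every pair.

states=2 start=0 accept={1} delta: 0a->1 0b->1 1a->0 1b->1

Grow the machine one transition at a time. Run the examples from 0; the earliest place one falls off (shortest prefix, ties alphabetical) gets sent to the lowest-numbered state that keeps every Accept/Reject pair distinguishable — a pair clashes when both reach the same state with identical unread suffix — and to a fresh state only if none does.
a: 0a undefined. 0a->0: no, aaa/aa meet in 0. Open state 1: 0a->1.
b: 0b undefined. 0b->0: no, baa/aa meet in 1 with "a" left. 0b->1: ok.
aa: 1a undefined. 1a->0: ok.
ab: 1b undefined. 1b->0: no, abbbb/bba meet in 1. 1b->1: ok.
All examples now run through 2 states with every (state, symbol) defined. Accept strings end in {1}, Reject strings end in {0}; accept={1}.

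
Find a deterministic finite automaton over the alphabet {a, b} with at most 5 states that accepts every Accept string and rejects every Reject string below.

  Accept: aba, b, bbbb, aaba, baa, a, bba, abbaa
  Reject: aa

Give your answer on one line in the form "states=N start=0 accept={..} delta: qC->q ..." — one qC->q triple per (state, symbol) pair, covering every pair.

State merging on the prefix tree: take the shortest (then alphabetical) example prefix whose next move is undefined and point that move at state 0, else 1, else 2, ...; a target is out if some Accept/Reject pair would then sit in one state with the same input left (inseparable). If every existing state is out, open a new one.
a: 0a undefined. 0a->0: no, a/aa meet in 0. Open state 1: 0a->1.
b: 0b undefined. 0b->0: no, baa/aa meet in 1 with "a" left. 0b->1: ok.
aa: 1a undefined. 1a->0: no, aaba/aa meet in 0. 1a->1: no, b/aa meet in 1. Open state 2: 1a->2.
ab: 1b undefined. 1b->0: ok.
aab: 2b undefined. 2b->0: ok.
baa: 2a undefined. 2a->0: ok.
All examples now run through 3 states with every (state, symbol) defined. Accept strings end in {0,1}, Reject strings end in {2}; accept={0,1}.

states=3 start=0 accept={0,1} delta: 0a->1 0b->1 1a->2 1b->0 2a->0 2b->0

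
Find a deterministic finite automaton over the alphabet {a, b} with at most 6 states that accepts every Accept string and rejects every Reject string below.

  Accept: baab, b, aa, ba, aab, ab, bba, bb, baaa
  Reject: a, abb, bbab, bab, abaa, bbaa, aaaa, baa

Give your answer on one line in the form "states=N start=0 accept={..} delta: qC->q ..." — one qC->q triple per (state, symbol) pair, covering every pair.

states=5 start=0 accept={2,3,4} delta: 0a->1 0b->2 1a->2 1b->3 2a->4 2b->2 3a->0 3b->0 4a->1 4b->0

State merging on the prefix tree: take the shortest (then alphabetical) example prefix whose next move is undefined and point that move at state 0, else 1, else 2, ...; a target is out if some Accept/Reject pair would then sit in one state with the same input left (inseparable). If every existing state is out, open a new one.
a: 0a undefined. 0a->0: no, aa/a meet in 0. Open state 1: 0a->1.
b: 0b undefined. 0b->0: no, aa/bbaa meet in 1 with "a" left. 0b->1: no, b/a meet in 1. Open state 2: 0b->2.
aa: 1a undefined. 1a->0: no, aa/aaaa meet in 0. 1a->1: no, aa/a meet in 1. 1a->2: ok.
ab: 1b undefined. 1b->0: no, b/abb meet in 2. 1b->1: no, ba/abaa meet in 2 with "a" left. 1b->2: no, aab/abb meet in 2 with "b" left. Open state 3: 1b->3.
ba: 2a undefined. 2a->0: no, b/bab meet in 2. 2a->1: no, b/aaaa meet in 2. 2a->2: no, baab/bab meet in 2 with "b" left. 2a->3: no, baaa/abaa meet in 3 with "aa" left. Open state 4: 2a->4.
bb: 2b undefined. 2b->0: no, b/bbaa meet in 2. 2b->1: no, ba/bbaa meet in 4. 2b->2: ok.
aba: 3a undefined. 3a->0: ok.
abb: 3b undefined. 3b->0: ok.
baa: 4a undefined. 4a->0: no, baaa/a meet in 1. 4a->1: ok.
bab: 4b undefined. 4b->0: ok.
All examples now run through 5 states with every (state, symbol) defined. Accept strings end in {2,3,4}, Reject strings end in {0,1}; accept={2,3,4}.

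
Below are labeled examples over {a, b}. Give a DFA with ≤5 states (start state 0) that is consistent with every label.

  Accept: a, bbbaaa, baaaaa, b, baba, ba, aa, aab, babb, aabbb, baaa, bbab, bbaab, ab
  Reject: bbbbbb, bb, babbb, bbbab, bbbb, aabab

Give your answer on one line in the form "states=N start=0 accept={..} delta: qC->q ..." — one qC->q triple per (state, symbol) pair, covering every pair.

states=3 start=0 accept={0,1} delta: 0a->0 0b->1 1a->1 1b->2 2a->0 2b->1

State merging on the prefix tree: take the shortest (then alphabetical) example prefix whose next move is undefined and point that move at state 0, else 1, else 2, ...; a target is out if some Accept/Reject pair would then sit in one state with the same input left (inseparable). If every existing state is out, open a new one.
a: 0a undefined. 0a->0: ok.
b: 0b undefined. 0b->0: no, a/bbbbbb meet in 0. Open state 1: 0b->1.
ba: 1a undefined. 1a->0: no, b/aabab meet in 1. 1a->1: ok.
bb: 1b undefined. 1b->0: no, a/bbbbbb meet in 0. 1b->1: no, bbbaaa/bbbbbb meet in 1. Open state 2: 1b->2.
bba: 2a undefined. 2a->0: ok.
bbb: 2b undefined. 2b->0: no, a/bbbbbb meet in 0. 2b->1: ok.
All examples now run through 3 states with every (state, symbol) defined. Accept strings end in {0,1}, Reject strings end in {2}; accept={0,1}.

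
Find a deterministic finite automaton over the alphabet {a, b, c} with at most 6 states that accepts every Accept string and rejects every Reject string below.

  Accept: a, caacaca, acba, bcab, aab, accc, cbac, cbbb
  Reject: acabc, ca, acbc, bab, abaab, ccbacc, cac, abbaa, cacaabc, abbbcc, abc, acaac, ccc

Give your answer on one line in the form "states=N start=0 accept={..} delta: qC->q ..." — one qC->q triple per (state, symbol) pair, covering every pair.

states=5 start=0 accept={1,3} delta: 0a->1 0b->0 0c->1 1a->2 1b->2 1c->2 2a->4 2b->3 2c->0 3a->1 3b->1 3c->0 4a->1 4b->1 4c->1

Grow the machine one transition at a time. Run the examples from 0; the earliest place one falls off (shortest prefix, ties alphabetical) gets sent to the lowest-numbered state that keeps every Accept/Reject pair distinguishable — a pair clashes when both reach the same state with identical unread suffix — and to a fresh state only if none does.
a: 0a undefined. 0a->0: no, accc/ccc meet in 0 with "ccc" left. Open state 1: 0a->1.
b: 0b undefined. 0b->0: ok.
c: 0c undefined. 0c->0: no, a/ca meet in 1. 0c->1: ok.
aa: 1a undefined. 1a->0: no, a/cac meet in 1. 1a->1: no, a/ca meet in 1. Open state 2: 1a->2.
ab: 1b undefined. 1b->0: no, a/abc meet in 1. 1b->1: no, a/bab meet in 1. 1b->2: ok.
ac: 1c undefined. 1c->0: no, a/acbc meet in 1. 1c->1: no, a/ccc meet in 1. 1c->2: ok.
aab: 2b undefined. 2b->0: no, a/acbc meet in 1. 2b->1: no, acba/ca meet in 2. 2b->2: no, bcab/ca meet in 2. Open state 3: 2b->3.
aba: 2a undefined. 2a->0: no, a/acabc meet in 1. 2a->1: no, bcab/abaab meet in 3. 2a->2: no, bcab/abaab meet in 3. 2a->3: no, cbac/acbc meet in 3 with "c" left. Open state 4: 2a->4.
abc: 2c undefined. 2c->0: ok.
abaa: 4a undefined. 4a->0: no, a/acaac meet in 1. 4a->1: ok.
abba: 3a undefined. 3a->0: no, a/abbaa meet in 1. 3a->1: ok.
abbb: 3b undefined. 3b->0: no, cbbb/ccbacc meet in 0. 3b->1: ok.
acab: 4b undefined. 4b->0: no, a/acabc meet in 1. 4b->1: ok.
acbc: 3c undefined. 3c->0: ok.
caac: 4c undefined. 4c->0: no, cbac/acbc meet in 0. 4c->1: ok.
All examples now run through 5 states with every (state, symbol) defined. Accept strings end in {1,3}, Reject strings end in {0,2}; accept={1,3}.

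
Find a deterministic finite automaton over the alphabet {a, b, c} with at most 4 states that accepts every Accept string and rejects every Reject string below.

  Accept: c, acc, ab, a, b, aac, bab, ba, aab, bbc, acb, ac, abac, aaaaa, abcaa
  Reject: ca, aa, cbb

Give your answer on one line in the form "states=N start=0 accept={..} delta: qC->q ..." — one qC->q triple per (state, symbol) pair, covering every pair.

states=4 start=0 accept={0,1,3} delta: 0a->1 0b->0 0c->1 1a->2 1b->3 1c->0 2a->1 2b->0 2c->0 3a->0 3b->2 3c->1

State merging on the prefix tree: take the shortest (then alphabetical) example prefix whose next move is undefined and point that move at state 0, else 1, else 2, ...; a target is out if some Accept/Reject pair would then sit in one state with the same input left (inseparable). If every existing state is out, open a new one.
a: 0a undefined. 0a->0: no, a/aa meet in 0. Open state 1: 0a->1.
b: 0b undefined. 0b->0: ok.
c: 0c undefined. 0c->0: no, c/cbb meet in 0. 0c->1: ok.
aa: 1a undefined. 1a->0: no, b/ca meet in 0. 1a->1: no, c/ca meet in 1. Open state 2: 1a->2.
ab: 1b undefined. 1b->0: no, ab/cbb meet in 0. 1b->1: no, c/cbb meet in 1. 1b->2: no, ab/ca meet in 2. Open state 3: 1b->3.
ac: 1c undefined. 1c->0: ok.
aaa: 2a undefined. 2a->0: no, aaaaa/ca meet in 2. 2a->1: ok.
aab: 2b undefined. 2b->0: ok.
aac: 2c undefined. 2c->0: ok.
aba: 3a undefined. 3a->0: ok.
abc: 3c undefined. 3c->0: no, abcaa/ca meet in 2. 3c->1: ok.
cbb: 3b undefined. 3b->0: no, b/cbb meet in 0. 3b->1: no, c/cbb meet in 1. 3b->2: ok.
All examples now run through 4 states with every (state, symbol) defined. Accept strings end in {0,1,3}, Reject strings end in {2}; accept={0,1,3}.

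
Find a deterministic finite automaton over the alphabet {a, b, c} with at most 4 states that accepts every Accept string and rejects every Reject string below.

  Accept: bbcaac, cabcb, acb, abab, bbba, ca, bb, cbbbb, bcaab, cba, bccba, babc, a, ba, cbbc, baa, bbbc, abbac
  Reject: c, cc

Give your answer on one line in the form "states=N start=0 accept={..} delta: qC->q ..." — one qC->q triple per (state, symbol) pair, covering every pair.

Fold the examples into a partial DFA from state 0: repeatedly fix the first undefined (state, symbol) met by the shortest-then-alphabetical prefix, trying targets in increasing order and rejecting any under which an Accept and a Reject string meet in one state with the same remainder; add a state when all current targets are rejected. Accepting states are where Accept strings end.
a: 0a undefined. 0a->0: ok.
b: 0b undefined. 0b->0: no, babc/c meet in 0 with "c" left. Open state 1: 0b->1.
c: 0c undefined. 0c->0: no, ca/c meet in 0. 0c->1: ok.
ba: 1a undefined. 1a->0: no, abab/c meet in 1. 1a->1: no, ca/c meet in 1. Open state 2: 1a->2.
bb: 1b undefined. 1b->0: no, cbbbb/c meet in 1. 1b->1: no, acb/c meet in 1. 1b->2: ok.
bc: 1c undefined. 1c->0: no, bcaab/c meet in 1. 1c->1: ok.
baa: 2a undefined. 2a->0: no, bcaab/c meet in 1. 2a->1: no, cba/c meet in 1. 2a->2: ok.
bab: 2b undefined. 2b->0: no, babc/c meet in 1. 2b->1: no, abab/c meet in 1. 2b->2: ok.
bbc: 2c undefined. 2c->0: no, bbcaac/c meet in 1. 2c->1: no, bbcaac/c meet in 1. 2c->2: ok.
All examples now run through 3 states with every (state, symbol) defined. Accept strings end in {0,2}, Reject strings end in {1}; accept={0,2}.

states=3 start=0 accept={0,2} delta: 0a->0 0b->1 0c->1 1a->2 1b->2 1c->1 2a->2 2b->2 2c->2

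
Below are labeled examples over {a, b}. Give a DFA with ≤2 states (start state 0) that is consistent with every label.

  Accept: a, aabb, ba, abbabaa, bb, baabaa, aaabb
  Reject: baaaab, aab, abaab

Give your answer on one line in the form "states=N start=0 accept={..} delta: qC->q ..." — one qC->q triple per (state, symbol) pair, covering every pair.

states=2 start=0 accept={0} delta: 0a->0 0b->1 1a->0 1b->0

Fold the examples into a partial DFA from state 0: repeatedly fix the first undefined (state, symbol) met by the shortest-then-alphabetical prefix, trying targets in increasing order and rejecting any under which an Accept and a Reject string meet in one state with the same remainder; add a state when all current targets are rejected. Accepting states are where Accept strings end.
a: 0a undefined. 0a->0: ok.
b: 0b undefined. 0b->0: no, a/baaaab meet in 0. Open state 1: 0b->1.
ba: 1a undefined. 1a->0: ok.
bb: 1b undefined. 1b->0: ok.
All examples now run through 2 states with every (state, symbol) defined. Accept strings end in {0}, Reject strings end in {1}; accept={0}.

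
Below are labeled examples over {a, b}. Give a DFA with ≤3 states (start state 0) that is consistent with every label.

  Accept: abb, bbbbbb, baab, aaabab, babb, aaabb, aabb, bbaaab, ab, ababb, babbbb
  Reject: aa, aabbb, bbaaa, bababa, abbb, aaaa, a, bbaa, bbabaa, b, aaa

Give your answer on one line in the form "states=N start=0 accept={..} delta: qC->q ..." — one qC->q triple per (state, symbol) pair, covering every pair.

states=3 start=0 accept={0,2} delta: 0a->1 0b->1 1a->1 1b->2 2a->1 2b->0

Grow the machine one transition at a time. Run the examples from 0; the earliest place one falls off (shortest prefix, ties alphabetical) gets sent to the lowest-numbered state that keeps every Accept/Reject pair distinguishable — a pair clashes when both reach the same state with identical unread suffix — and to a fresh state only if none does.
a: 0a undefined. 0a->0: no, ab/b meet in 0 with "b" left. Open state 1: 0a->1.
b: 0b undefined. 0b->0: no, bbbbbb/b meet in 0. 0b->1: ok.
aa: 1a undefined. 1a->0: no, abb/aabbb meet in 1 with "bb" left. 1a->1: ok.
ab: 1b undefined. 1b->0: no, abb/aa meet in 1. 1b->1: no, abb/aa meet in 1. Open state 2: 1b->2.
aba: 2a undefined. 2a->0: no, aaabab/aa meet in 1. 2a->1: ok.
abb: 2b undefined. 2b->0: ok.
All examples now run through 3 states with every (state, symbol) defined. Accept strings end in {0,2}, Reject strings end in {1}; accept={0,2}.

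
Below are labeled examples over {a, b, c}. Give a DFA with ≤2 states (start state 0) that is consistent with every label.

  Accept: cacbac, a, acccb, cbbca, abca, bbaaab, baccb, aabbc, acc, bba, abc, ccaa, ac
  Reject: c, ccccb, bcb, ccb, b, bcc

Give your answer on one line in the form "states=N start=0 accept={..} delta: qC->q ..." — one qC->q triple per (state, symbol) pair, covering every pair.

Grow the machine one transition at a time. Run the examples from 0; the earliest place one falls off (shortest prefix, ties alphabetical) gets sent to the lowest-numbered state that keeps every Accept/Reject pair distinguishable — a pair clashes when both reach the same state with identical unread suffix — and to a fresh state only if none does.
a: 0a undefined. 0a->0: no, ac/c meet in 0 with "c" left. Open state 1: 0a->1.
b: 0b undefined. 0b->0: ok.
c: 0c undefined. 0c->0: ok.
aa: 1a undefined. 1a->0: no, aabbc/c meet in 0. 1a->1: ok.
ab: 1b undefined. 1b->0: no, bbaaab/c meet in 0. 1b->1: ok.
ac: 1c undefined. 1c->0: no, cacbac/c meet in 0. 1c->1: ok.
All examples now run through 2 states with every (state, symbol) defined. Accept strings end in {1}, Reject strings end in {0}; accept={1}.

states=2 start=0 accept={1} delta: 0a->1 0b->0 0c->0 1a->1 1b->1 1c->1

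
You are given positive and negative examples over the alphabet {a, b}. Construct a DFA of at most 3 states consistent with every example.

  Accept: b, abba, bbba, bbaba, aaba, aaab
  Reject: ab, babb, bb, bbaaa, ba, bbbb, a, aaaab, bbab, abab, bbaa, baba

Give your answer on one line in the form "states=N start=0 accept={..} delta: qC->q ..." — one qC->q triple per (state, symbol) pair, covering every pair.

states=3 start=0 accept={2} delta: 0a->1 0b->2 1a->2 1b->1 2a->0 2b->1

Fold the examples into a partial DFA from state 0: repeatedly fix the first undefined (state, symbol) met by the shortest-then-alphabetical prefix, trying targets in increasing order and rejecting any under which an Accept and a Reject string meet in one state with the same remainder; add a state when all current targets are rejected. Accepting states are where Accept strings end.
a: 0a undefined. 0a->0: no, b/ab meet in 0 with "b" left. Open state 1: 0a->1.
b: 0b undefined. 0b->0: no, b/bb meet in 0. 0b->1: no, b/a meet in 1. Open state 2: 0b->2.
aa: 1a undefined. 1a->0: no, b/aaaab meet in 2. 1a->1: no, aaab/ab meet in 1 with "b" left. 1a->2: ok.
ab: 1b undefined. 1b->0: no, abba/ba meet in 2 with "a" left. 1b->1: ok.
ba: 2a undefined. 2a->0: ok.
bb: 2b undefined. 2b->0: no, b/bbaa meet in 2. 2b->1: ok.
All examples now run through 3 states with every (state, symbol) defined. Accept strings end in {2}, Reject strings end in {0,1}; accept={2}.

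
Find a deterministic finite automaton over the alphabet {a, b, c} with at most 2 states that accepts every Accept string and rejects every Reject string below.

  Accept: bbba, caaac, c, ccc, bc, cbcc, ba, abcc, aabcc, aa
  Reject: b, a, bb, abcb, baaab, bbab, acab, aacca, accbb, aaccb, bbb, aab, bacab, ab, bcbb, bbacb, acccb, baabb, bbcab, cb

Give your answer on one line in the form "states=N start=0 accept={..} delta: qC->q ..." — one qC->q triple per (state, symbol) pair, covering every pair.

states=2 start=0 accept={0} delta: 0a->1 0b->1 0c->0 1a->0 1b->1 1c->0

Fold the examples into a partial DFA from state 0: repeatedly fix the first undefined (state, symbol) met by the shortest-then-alphabetical prefix, trying targets in increasing order and rejecting any under which an Accept and a Reject string meet in one state with the same remainder; add a state when all current targets are rejected. Accepting states are where Accept strings end.
a: 0a undefined. 0a->0: no, aa/a meet in 0. Open state 1: 0a->1.
b: 0b undefined. 0b->0: no, bbba/a meet in 1. 0b->1: ok.
c: 0c undefined. 0c->0: ok.
aa: 1a undefined. 1a->0: ok.
ab: 1b undefined. 1b->0: no, bbba/bb meet in 0. 1b->1: ok.
ac: 1c undefined. 1c->0: ok.
All examples now run through 2 states with every (state, symbol) defined. Accept strings end in {0}, Reject strings end in {1}; accept={0}.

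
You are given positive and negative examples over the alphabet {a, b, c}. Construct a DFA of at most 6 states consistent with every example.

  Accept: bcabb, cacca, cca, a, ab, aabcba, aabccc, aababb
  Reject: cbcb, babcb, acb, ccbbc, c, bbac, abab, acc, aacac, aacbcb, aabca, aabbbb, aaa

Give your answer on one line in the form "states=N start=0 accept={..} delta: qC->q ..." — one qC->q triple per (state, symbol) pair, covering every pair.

Fold the examples into a partial DFA from state 0: repeatedly fix the first undefined (state, symbol) met by the shortest-then-alphabetical prefix, trying targets in increasing order and rejecting any under which an Accept and a Reject string meet in one state with the same remainder; add a state when all current targets are rejected. Accepting states are where Accept strings end.
a: 0a undefined. 0a->0: no, a/aaa meet in 0. Open state 1: 0a->1.
b: 0b undefined. 0b->0: ok.
c: 0c undefined. 0c->0: ok.
aa: 1a undefined. 1a->0: no, cca/aabca meet in 1. 1a->1: no, cca/aaa meet in 1. Open state 2: 1a->2.
ab: 1b undefined. 1b->0: no, bcabb/cbcb meet in 0. 1b->1: ok.
ac: 1c undefined. 1c->0: ok.
aaa: 2a undefined. 2a->0: ok.
aab: 2b undefined. 2b->0: no, bcabb/aabca meet in 1. 2b->1: no, bcabb/abab meet in 1. 2b->2: no, aababb/cbcb meet in 0. Open state 3: 2b->3.
aac: 2c undefined. 2c->0: ok.
aaba: 3a undefined. 3a->0: no, aababb/cbcb meet in 0. 3a->1: ok.
aabb: 3b undefined. 3b->0: ok.
aabc: 3c undefined. 3c->0: no, bcabb/aabca meet in 1. 3c->1: no, aabcba/aabca meet in 2. 3c->2: no, aabccc/cbcb meet in 0. 3c->3: no, bcabb/aabca meet in 1. Open state 4: 3c->4.
aabca: 4a undefined. 4a->0: ok.
aabcb: 4b undefined. 4b->0: ok.
aabcc: 4c undefined. 4c->0: no, aabccc/cbcb meet in 0. 4c->1: no, aabccc/cbcb meet in 0. 4c->2: no, aabccc/cbcb meet in 0. 4c->3: ok.
All examples now run through 5 states with every (state, symbol) defined. Accept strings end in {1,4}, Reject strings end in {0,3}; accept={1,4}.

states=5 start=0 accept={1,4} delta: 0a->1 0b->0 0c->0 1a->2 1b->1 1c->0 2a->0 2b->3 2c->0 3a->1 3b->0 3c->4 4a->0 4b->0 4c->3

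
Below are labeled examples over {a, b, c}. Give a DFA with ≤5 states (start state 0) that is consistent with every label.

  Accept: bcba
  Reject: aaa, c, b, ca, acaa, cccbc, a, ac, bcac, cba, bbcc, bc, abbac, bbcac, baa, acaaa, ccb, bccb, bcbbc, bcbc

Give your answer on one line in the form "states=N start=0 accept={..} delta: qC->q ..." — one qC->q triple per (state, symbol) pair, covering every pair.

State merging on the prefix tree: take the shortest (then alphabetical) example prefix whose next move is undefined and point that move at state 0, else 1, else 2, ...; a target is out if some Accept/Reject pair would then sit in one state with the same input left (inseparable). If every existing state is out, open a new one.
a: 0a undefined. 0a->0: ok.
b: 0b undefined. 0b->0: no, bcba/cba meet in 0 with "cba" left. Open state 1: 0b->1.
c: 0c undefined. 0c->0: ok.
ba: 1a undefined. 1a->0: ok.
bb: 1b undefined. 1b->0: ok.
bc: 1c undefined. 1c->0: no, bcba/aaa meet in 0. 1c->1: no, bcba/aaa meet in 0. Open state 2: 1c->2.
bca: 2a undefined. 2a->0: ok.
bcb: 2b undefined. 2b->0: no, bcba/aaa meet in 0. 2b->1: no, bcba/aaa meet in 0. 2b->2: no, bcba/aaa meet in 0. Open state 3: 2b->3.
bcc: 2c undefined. 2c->0: ok.
bcba: 3a undefined. 3a->0: no, bcba/aaa meet in 0. 3a->1: no, bcba/b meet in 1. 3a->2: no, bcba/cccbc meet in 2. 3a->3: ok.
bcbb: 3b undefined. 3b->0: ok.
bcbc: 3c undefined. 3c->0: ok.
All examples now run through 4 states with every (state, symbol) defined. Accept strings end in {3}, Reject strings end in {0,1,2}; accept={3}.

states=4 start=0 accept={3} delta: 0a->0 0b->1 0c->0 1a->0 1b->0 1c->2 2a->0 2b->3 2c->0 3a->3 3b->0 3c->0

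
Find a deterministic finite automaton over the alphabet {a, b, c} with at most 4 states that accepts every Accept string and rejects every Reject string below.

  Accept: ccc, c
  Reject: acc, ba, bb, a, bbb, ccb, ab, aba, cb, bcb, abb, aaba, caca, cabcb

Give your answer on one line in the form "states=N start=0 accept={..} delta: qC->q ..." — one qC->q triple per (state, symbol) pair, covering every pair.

states=2 start=0 accept={1} delta: 0a->0 0b->0 0c->1 1a->0 1b->0 1c->0

State merging on the prefix tree: take the shortest (then alphabetical) example prefix whose next move is undefined and point that move at state 0, else 1, else 2, ...; a target is out if some Accept/Reject pair would then sit in one state with the same input left (inseparable). If every existing state is out, open a new one.
a: 0a undefined. 0a->0: ok.
b: 0b undefined. 0b->0: ok.
c: 0c undefined. 0c->0: no, ccc/acc meet in 0. Open state 1: 0c->1.
ca: 1a undefined. 1a->0: ok.
cb: 1b undefined. 1b->0: ok.
cc: 1c undefined. 1c->0: ok.
All examples now run through 2 states with every (state, symbol) defined. Accept strings end in {1}, Reject strings end in {0}; accept={1}.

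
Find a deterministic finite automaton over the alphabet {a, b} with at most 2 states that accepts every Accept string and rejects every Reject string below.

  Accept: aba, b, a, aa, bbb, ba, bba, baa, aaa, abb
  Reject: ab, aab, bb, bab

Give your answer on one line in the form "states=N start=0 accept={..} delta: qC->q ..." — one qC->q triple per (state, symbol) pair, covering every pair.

states=2 start=0 accept={1} delta: 0a->1 0b->1 1a->1 1b->0

State merging on the prefix tree: take the shortest (then alphabetical) example prefix whose next move is undefined and point that move at state 0, else 1, else 2, ...; a target is out if some Accept/Reject pair would then sit in one state with the same input left (inseparable). If every existing state is out, open a new one.
a: 0a undefined. 0a->0: no, b/ab meet in 0 with "b" left. Open state 1: 0a->1.
b: 0b undefined. 0b->0: no, b/bb meet in 0. 0b->1: ok.
aa: 1a undefined. 1a->0: no, b/aab meet in 1. 1a->1: ok.
ab: 1b undefined. 1b->0: ok.
All examples now run through 2 states with every (state, symbol) defined. Accept strings end in {1}, Reject strings end in {0}; accept={1}.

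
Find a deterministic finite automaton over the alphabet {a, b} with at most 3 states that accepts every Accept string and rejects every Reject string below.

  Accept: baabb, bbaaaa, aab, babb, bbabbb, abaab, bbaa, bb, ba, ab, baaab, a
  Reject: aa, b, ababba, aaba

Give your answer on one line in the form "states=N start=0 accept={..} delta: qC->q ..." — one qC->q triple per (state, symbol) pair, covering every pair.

states=3 start=0 accept={1} delta: 0a->1 0b->2 1a->2 1b->1 2a->1 2b->1

State merging on the prefix tree: take the shortest (then alphabetical) example prefix whose next move is undefined and point that move at state 0, else 1, else 2, ...; a target is out if some Accept/Reject pair would then sit in one state with the same input left (inseparable). If every existing state is out, open a new one.
a: 0a undefined. 0a->0: no, aab/b meet in 0 with "b" left. Open state 1: 0a->1.
b: 0b undefined. 0b->0: no, bbaa/aa meet in 1 with "a" left. 0b->1: no, ba/aa meet in 1 with "a" left. Open state 2: 0b->2.
aa: 1a undefined. 1a->0: no, aab/b meet in 2. 1a->1: no, a/aa meet in 1. 1a->2: ok.
ab: 1b undefined. 1b->0: no, ba/ababba meet in 2 with "a" left. 1b->1: ok.
ba: 2a undefined. 2a->0: no, abaab/aa meet in 2. 2a->1: ok.
bb: 2b undefined. 2b->0: no, baabb/aa meet in 2. 2b->1: ok.
All examples now run through 3 states with every (state, symbol) defined. Accept strings end in {1}, Reject strings end in {2}; accept={1}.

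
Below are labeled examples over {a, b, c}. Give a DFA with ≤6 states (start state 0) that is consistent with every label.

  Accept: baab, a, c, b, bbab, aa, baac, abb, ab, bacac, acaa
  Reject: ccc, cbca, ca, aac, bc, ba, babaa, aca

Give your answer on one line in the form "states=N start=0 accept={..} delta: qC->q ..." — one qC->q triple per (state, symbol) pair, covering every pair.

states=5 start=0 accept={0,1,2} delta: 0a->1 0b->2 0c->2 1a->1 1b->0 1c->3 2a->3 2b->0 2c->3 3a->4 3b->2 3c->3 4a->0 4b->0 4c->0

State merging on the prefix tree: take the shortest (then alphabetical) example prefix whose next move is undefined and point that move at state 0, else 1, else 2, ...; a target is out if some Accept/Reject pair would then sit in one state with the same input left (inseparable). If every existing state is out, open a new one.
a: 0a undefined. 0a->0: no, c/aac meet in 0 with "c" left. Open state 1: 0a->1.
b: 0b undefined. 0b->0: no, a/ba meet in 1. 0b->1: no, aa/ba meet in 1 with "a" left. Open state 2: 0b->2.
c: 0c undefined. 0c->0: no, a/ca meet in 1. 0c->1: no, aa/ca meet in 1 with "a" left. 0c->2: ok.
aa: 1a undefined. 1a->0: no, c/aac meet in 2. 1a->1: ok.
ab: 1b undefined. 1b->0: ok.
ac: 1c undefined. 1c->0: no, a/aca meet in 1. 1c->1: no, a/aac meet in 1. 1c->2: no, c/aac meet in 2. Open state 3: 1c->3.
ba: 2a undefined. 2a->0: no, baab/ca meet in 0. 2a->1: no, a/ca meet in 1. 2a->2: no, c/ca meet in 2. 2a->3: ok.
bb: 2b undefined. 2b->0: ok.
bc: 2c undefined. 2c->0: no, c/ccc meet in 2. 2c->1: no, a/bc meet in 1. 2c->2: no, c/ccc meet in 2. 2c->3: ok.
aca: 3a undefined. 3a->0: no, bbab/aca meet in 0. 3a->1: no, a/aca meet in 1. 3a->2: no, c/aca meet in 2. 3a->3: no, baac/ccc meet in 3 with "c" left. Open state 4: 3a->4.
bab: 3b undefined. 3b->0: no, a/babaa meet in 1. 3b->1: no, a/babaa meet in 1. 3b->2: ok.
bac: 3c undefined. 3c->0: no, bbab/ccc meet in 0. 3c->1: no, a/ccc meet in 1. 3c->2: no, c/ccc meet in 2. 3c->3: ok.
acaa: 4a undefined. 4a->0: ok.
baab: 4b undefined. 4b->0: ok.
baac: 4c undefined. 4c->0: ok.
All examples now run through 5 states with every (state, symbol) defined. Accept strings end in {0,1,2}, Reject strings end in {3,4}; accept={0,1,2}.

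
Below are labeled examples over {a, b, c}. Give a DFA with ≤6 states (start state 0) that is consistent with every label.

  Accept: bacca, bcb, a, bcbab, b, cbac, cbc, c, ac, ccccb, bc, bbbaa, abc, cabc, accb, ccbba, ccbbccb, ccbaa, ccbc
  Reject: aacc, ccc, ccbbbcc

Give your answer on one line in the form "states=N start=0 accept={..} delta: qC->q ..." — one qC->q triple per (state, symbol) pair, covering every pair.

states=3 start=0 accept={0,1} delta: 0a->0 0b->0 0c->1 1a->0 1b->0 1c->2 2a->0 2b->0 2c->2

Grow the machine one transition at a time. Run the examples from 0; the earliest place one falls off (shortest prefix, ties alphabetical) gets sent to the lowest-numbered state that keeps every Accept/Reject pair distinguishable — a pair clashes when both reach the same state with identical unread suffix — and to a fresh state only if none does.
a: 0a undefined. 0a->0: ok.
b: 0b undefined. 0b->0: ok.
c: 0c undefined. 0c->0: no, bacca/aacc meet in 0. Open state 1: 0c->1.
ca: 1a undefined. 1a->0: ok.
cb: 1b undefined. 1b->0: ok.
cc: 1c undefined. 1c->0: no, bacca/aacc meet in 0. 1c->1: no, cbac/aacc meet in 1. Open state 2: 1c->2.
ccb: 2b undefined. 2b->0: ok.
ccc: 2c undefined. 2c->0: no, bcb/ccc meet in 0. 2c->1: no, cbac/ccc meet in 1. 2c->2: ok.
bacca: 2a undefined. 2a->0: ok.
All examples now run through 3 states with every (state, symbol) defined. Accept strings end in {0,1}, Reject strings end in {2}; accept={0,1}.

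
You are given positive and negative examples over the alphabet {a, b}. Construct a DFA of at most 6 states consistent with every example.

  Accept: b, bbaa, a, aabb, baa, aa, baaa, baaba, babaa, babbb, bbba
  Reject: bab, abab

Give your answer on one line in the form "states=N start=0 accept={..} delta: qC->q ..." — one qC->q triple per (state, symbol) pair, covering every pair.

Grow the machine one transition at a time. Run the examples from 0; the earliest place one falls off (shortest prefix, ties alphabetical) gets sent to the lowest-numbered state that keeps every Accept/Reject pair distinguishable — a pair clashes when both reach the same state with identical unread suffix — and to a fresh state only if none does.
a: 0a undefined. 0a->0: ok.
b: 0b undefined. 0b->0: no, b/bab meet in 0. Open state 1: 0b->1.
ba: 1a undefined. 1a->0: no, b/bab meet in 1. 1a->1: no, aabb/bab meet in 1 with "b" left. Open state 2: 1a->2.
bb: 1b undefined. 1b->0: ok.
baa: 2a undefined. 2a->0: ok.
bab: 2b undefined. 2b->0: no, bbaa/bab meet in 0. 2b->1: no, b/bab meet in 1. 2b->2: no, baaba/bab meet in 2. Open state 3: 2b->3.
baba: 3a undefined. 3a->0: ok.
babb: 3b undefined. 3b->0: ok.
All examples now run through 4 states with every (state, symbol) defined. Accept strings end in {0,1,2}, Reject strings end in {3}; accept={0,1,2}.

states=4 start=0 accept={0,1,2} delta: 0a->0 0b->1 1a->2 1b->0 2a->0 2b->3 3a->0 3b->0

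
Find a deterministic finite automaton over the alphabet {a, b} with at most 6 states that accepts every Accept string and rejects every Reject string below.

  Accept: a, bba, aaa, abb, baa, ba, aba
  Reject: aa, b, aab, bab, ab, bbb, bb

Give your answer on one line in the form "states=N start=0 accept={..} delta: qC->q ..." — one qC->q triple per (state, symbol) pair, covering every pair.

states=5 start=0 accept={1,4} delta: 0a->1 0b->2 1a->0 1b->3 2a->4 2b->0 3a->1 3b->1 4a->1 4b->0

Grow the machine one transition at a time. Run the examples from 0; the earliest place one falls off (shortest prefix, ties alphabetical) gets sent to the lowest-numbered state that keeps every Accept/Reject pair distinguishable — a pair clashes when both reach the same state with identical unread suffix — and to a fresh state only if none does.
a: 0a undefined. 0a->0: no, a/aa meet in 0. Open state 1: 0a->1.
b: 0b undefined. 0b->0: no, baa/aa meet in 1 with "a" left. 0b->1: no, a/b meet in 1. Open state 2: 0b->2.
aa: 1a undefined. 1a->0: ok.
ab: 1b undefined. 1b->0: no, abb/b meet in 2. 1b->1: no, a/ab meet in 1. 1b->2: no, abb/bb meet in 2 with "b" left. Open state 3: 1b->3.
ba: 2a undefined. 2a->0: no, ba/aa meet in 0. 2a->1: no, baa/aa meet in 0. 2a->2: no, baa/b meet in 2. 2a->3: no, abb/bab meet in 3 with "b" left. Open state 4: 2a->4.
bb: 2b undefined. 2b->0: ok.
aba: 3a undefined. 3a->0: no, aba/aa meet in 0. 3a->1: ok.
abb: 3b undefined. 3b->0: no, abb/aa meet in 0. 3b->1: ok.
baa: 4a undefined. 4a->0: no, baa/aa meet in 0. 4a->1: ok.
bab: 4b undefined. 4b->0: ok.
All examples now run through 5 states with every (state, symbol) defined. Accept strings end in {1,4}, Reject strings end in {0,2,3}; accept={1,4}.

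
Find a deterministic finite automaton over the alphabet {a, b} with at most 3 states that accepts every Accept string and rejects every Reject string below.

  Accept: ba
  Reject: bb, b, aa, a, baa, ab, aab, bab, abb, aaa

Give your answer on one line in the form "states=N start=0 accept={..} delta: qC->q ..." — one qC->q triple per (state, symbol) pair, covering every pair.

states=3 start=0 accept={2} delta: 0a->0 0b->1 1a->2 1b->0 2a->0 2b->0

Grow the machine one transition at a time. Run the examples from 0; the earliest place one falls off (shortest prefix, ties alphabetical) gets sent to the lowest-numbered state that keeps every Accept/Reject pair distinguishable — a pair clashes when both reach the same state with identical unread suffix — and to a fresh state only if none does.
a: 0a undefined. 0a->0: ok.
b: 0b undefined. 0b->0: no, ba/bb meet in 0. Open state 1: 0b->1.
ba: 1a undefined. 1a->0: no, ba/aa meet in 0. 1a->1: no, ba/b meet in 1. Open state 2: 1a->2.
bb: 1b undefined. 1b->0: ok.
baa: 2a undefined. 2a->0: ok.
bab: 2b undefined. 2b->0: ok.
All examples now run through 3 states with every (state, symbol) defined. Accept strings end in {2}, Reject strings end in {0,1}; accept={2}.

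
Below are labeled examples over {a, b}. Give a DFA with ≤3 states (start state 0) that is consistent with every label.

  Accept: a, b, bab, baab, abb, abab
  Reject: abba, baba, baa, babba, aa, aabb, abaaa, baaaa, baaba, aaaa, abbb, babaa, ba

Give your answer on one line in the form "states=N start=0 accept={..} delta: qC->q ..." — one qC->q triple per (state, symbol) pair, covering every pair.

State merging on the prefix tree: take the shortest (then alphabetical) example prefix whose next move is undefined and point that move at state 0, else 1, else 2, ...; a target is out if some Accept/Reject pair would then sit in one state with the same input left (inseparable). If every existing state is out, open a new one.
a: 0a undefined. 0a->0: no, a/aa meet in 0. Open state 1: 0a->1.
b: 0b undefined. 0b->0: no, a/ba meet in 1. 0b->1: ok.
aa: 1a undefined. 1a->0: no, a/baa meet in 1. 1a->1: no, a/baa meet in 1. Open state 2: 1a->2.
ab: 1b undefined. 1b->0: no, abab/abbb meet in 0. 1b->1: no, a/abbb meet in 1. 1b->2: ok.
aaa: 2a undefined. 2a->0: no, a/aaaa meet in 1. 2a->1: no, a/baa meet in 1. 2a->2: ok.
aab: 2b undefined. 2b->0: no, a/abba meet in 1. 2b->1: ok.
All examples now run through 3 states with every (state, symbol) defined. Accept strings end in {1}, Reject strings end in {2}; accept={1}.

states=3 start=0 accept={1} delta: 0a->1 0b->1 1a->2 1b->2 2a->2 2b->1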